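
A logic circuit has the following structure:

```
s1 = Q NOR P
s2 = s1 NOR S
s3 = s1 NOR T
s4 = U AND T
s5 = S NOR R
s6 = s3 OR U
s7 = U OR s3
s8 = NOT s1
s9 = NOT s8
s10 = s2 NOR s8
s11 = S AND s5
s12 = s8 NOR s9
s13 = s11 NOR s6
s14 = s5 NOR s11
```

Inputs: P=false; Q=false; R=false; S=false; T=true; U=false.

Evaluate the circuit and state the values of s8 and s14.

s8 = false  s14 = false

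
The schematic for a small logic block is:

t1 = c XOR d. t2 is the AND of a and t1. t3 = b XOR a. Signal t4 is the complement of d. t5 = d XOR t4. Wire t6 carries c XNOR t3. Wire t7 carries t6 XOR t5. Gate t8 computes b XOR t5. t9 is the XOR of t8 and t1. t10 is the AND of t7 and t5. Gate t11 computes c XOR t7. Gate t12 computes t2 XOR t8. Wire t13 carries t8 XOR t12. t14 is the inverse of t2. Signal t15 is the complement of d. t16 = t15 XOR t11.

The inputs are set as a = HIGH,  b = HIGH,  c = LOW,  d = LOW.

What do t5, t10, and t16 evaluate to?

t3 = b XOR a = HIGH XOR HIGH = LOW
t4 = NOT d = NOT LOW = HIGH
t5 = d XOR t4 = LOW XOR HIGH = HIGH
t6 = c XNOR t3 = LOW XNOR LOW = HIGH
t7 = t6 XOR t5 = HIGH XOR HIGH = LOW
t10 = t7 AND t5 = LOW AND HIGH = LOW
t11 = c XOR t7 = LOW XOR LOW = LOW
t15 = NOT d = NOT LOW = HIGH
t16 = t15 XOR t11 = HIGH XOR LOW = HIGH

t5 = HIGH, t10 = LOW, t16 = HIGH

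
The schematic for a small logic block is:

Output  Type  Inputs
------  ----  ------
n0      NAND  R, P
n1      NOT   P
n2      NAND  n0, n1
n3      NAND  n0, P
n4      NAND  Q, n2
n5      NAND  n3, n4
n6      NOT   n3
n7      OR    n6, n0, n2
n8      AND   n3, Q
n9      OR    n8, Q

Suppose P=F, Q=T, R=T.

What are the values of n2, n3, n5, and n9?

n2 = F, n3 = T, n5 = F, n9 = T

n0 = R NAND P = T NAND F = T
n1 = NOT P = NOT F = T
n2 = n0 NAND n1 = T NAND T = F
n3 = n0 NAND P = T NAND F = T
n4 = Q NAND n2 = T NAND F = T
n5 = n3 NAND n4 = T NAND T = F
n8 = n3 AND Q = T AND T = T
n9 = n8 OR Q = T OR T = T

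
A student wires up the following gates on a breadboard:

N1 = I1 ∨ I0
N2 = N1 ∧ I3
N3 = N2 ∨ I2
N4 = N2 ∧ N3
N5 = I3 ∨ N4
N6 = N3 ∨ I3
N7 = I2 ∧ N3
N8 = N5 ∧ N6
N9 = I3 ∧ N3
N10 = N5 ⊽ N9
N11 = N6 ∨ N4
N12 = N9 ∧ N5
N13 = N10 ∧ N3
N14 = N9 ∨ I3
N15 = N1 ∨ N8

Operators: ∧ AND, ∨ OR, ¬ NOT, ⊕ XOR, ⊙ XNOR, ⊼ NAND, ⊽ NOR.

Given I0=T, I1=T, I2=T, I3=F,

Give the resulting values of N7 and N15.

N7 = T  N15 = T

N1 = I1 OR I0 = T OR T = T
N2 = N1 AND I3 = T AND F = F
N3 = N2 OR I2 = F OR T = T
N4 = N2 AND N3 = F AND T = F
N5 = I3 OR N4 = F OR F = F
N6 = N3 OR I3 = T OR F = T
N7 = I2 AND N3 = T AND T = T
N8 = N5 AND N6 = F AND T = F
N15 = N1 OR N8 = T OR F = T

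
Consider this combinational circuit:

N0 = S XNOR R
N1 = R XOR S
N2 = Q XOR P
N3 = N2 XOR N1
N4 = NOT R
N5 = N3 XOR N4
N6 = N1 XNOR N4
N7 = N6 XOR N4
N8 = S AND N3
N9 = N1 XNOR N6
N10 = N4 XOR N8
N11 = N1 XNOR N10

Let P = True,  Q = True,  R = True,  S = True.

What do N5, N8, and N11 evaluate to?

N5 = False, N8 = False, N11 = True

N1 = R XOR S = True XOR True = False
N2 = Q XOR P = True XOR True = False
N3 = N2 XOR N1 = False XOR False = False
N4 = NOT R = NOT True = False
N5 = N3 XOR N4 = False XOR False = False
N8 = S AND N3 = True AND False = False
N10 = N4 XOR N8 = False XOR False = False
N11 = N1 XNOR N10 = False XNOR False = True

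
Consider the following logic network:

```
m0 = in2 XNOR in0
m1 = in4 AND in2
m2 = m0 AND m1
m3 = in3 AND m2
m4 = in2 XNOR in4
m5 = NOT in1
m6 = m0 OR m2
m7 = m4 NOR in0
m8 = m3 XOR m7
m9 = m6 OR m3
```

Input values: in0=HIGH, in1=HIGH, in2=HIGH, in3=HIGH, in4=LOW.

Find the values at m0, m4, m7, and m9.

m0 = HIGH  m4 = LOW  m7 = LOW  m9 = HIGH

m0 = in2 XNOR in0 = HIGH XNOR HIGH = HIGH
m1 = in4 AND in2 = LOW AND HIGH = LOW
m2 = m0 AND m1 = HIGH AND LOW = LOW
m3 = in3 AND m2 = HIGH AND LOW = LOW
m4 = in2 XNOR in4 = HIGH XNOR LOW = LOW
m6 = m0 OR m2 = HIGH OR LOW = HIGH
m7 = m4 NOR in0 = LOW NOR HIGH = LOW
m9 = m6 OR m3 = HIGH OR LOW = HIGH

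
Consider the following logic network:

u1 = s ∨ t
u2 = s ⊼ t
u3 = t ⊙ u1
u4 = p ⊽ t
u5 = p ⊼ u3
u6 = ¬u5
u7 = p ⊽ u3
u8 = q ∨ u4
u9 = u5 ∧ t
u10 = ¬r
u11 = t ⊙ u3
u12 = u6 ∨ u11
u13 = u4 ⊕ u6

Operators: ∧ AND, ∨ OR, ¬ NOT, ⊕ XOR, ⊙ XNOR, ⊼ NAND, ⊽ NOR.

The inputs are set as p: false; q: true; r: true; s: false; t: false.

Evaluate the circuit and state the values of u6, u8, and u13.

u6 = false  u8 = true  u13 = true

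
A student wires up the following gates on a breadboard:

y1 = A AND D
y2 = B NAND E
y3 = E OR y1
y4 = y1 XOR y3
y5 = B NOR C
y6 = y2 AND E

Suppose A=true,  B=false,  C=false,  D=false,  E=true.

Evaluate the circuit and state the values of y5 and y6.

y2 = B NAND E = false NAND true = true
y5 = B NOR C = false NOR false = true
y6 = y2 AND E = true AND true = true

y5 = true, y6 = true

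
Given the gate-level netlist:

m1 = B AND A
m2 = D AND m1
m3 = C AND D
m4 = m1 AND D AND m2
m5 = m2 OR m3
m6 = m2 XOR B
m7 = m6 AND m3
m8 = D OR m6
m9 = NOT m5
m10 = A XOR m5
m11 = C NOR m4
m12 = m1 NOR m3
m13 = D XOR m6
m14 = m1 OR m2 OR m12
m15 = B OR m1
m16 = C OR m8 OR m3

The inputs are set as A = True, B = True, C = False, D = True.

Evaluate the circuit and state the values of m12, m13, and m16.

m12 = False, m13 = True, m16 = True

m1 = B AND A = True AND True = True
m2 = D AND m1 = True AND True = True
m3 = C AND D = False AND True = False
m6 = m2 XOR B = True XOR True = False
m8 = D OR m6 = True OR False = True
m12 = m1 NOR m3 = True NOR False = False
m13 = D XOR m6 = True XOR False = True
m16 = C OR m8 OR m3 = False OR True OR False = True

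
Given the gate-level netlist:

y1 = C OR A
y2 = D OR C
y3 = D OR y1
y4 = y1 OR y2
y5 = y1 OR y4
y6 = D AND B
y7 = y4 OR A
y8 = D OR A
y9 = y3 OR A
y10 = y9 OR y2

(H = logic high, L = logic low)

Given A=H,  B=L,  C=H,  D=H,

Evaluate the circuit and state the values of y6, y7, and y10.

y6 = L  y7 = H  y10 = H

y1 = C OR A = H OR H = H
y2 = D OR C = H OR H = H
y3 = D OR y1 = H OR H = H
y4 = y1 OR y2 = H OR H = H
y6 = D AND B = H AND L = L
y7 = y4 OR A = H OR H = H
y9 = y3 OR A = H OR H = H
y10 = y9 OR y2 = H OR H = H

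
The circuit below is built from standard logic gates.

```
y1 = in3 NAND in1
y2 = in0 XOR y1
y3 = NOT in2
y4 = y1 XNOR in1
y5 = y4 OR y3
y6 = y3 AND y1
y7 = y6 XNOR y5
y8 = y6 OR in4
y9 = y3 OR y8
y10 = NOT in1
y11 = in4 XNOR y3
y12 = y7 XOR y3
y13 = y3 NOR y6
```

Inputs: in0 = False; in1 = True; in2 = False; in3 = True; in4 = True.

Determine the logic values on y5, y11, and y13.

y1 = in3 NAND in1 = True NAND True = False
y3 = NOT in2 = NOT False = True
y4 = y1 XNOR in1 = False XNOR True = False
y5 = y4 OR y3 = False OR True = True
y6 = y3 AND y1 = True AND False = False
y11 = in4 XNOR y3 = True XNOR True = True
y13 = y3 NOR y6 = True NOR False = False

y5 = True, y11 = True, y13 = False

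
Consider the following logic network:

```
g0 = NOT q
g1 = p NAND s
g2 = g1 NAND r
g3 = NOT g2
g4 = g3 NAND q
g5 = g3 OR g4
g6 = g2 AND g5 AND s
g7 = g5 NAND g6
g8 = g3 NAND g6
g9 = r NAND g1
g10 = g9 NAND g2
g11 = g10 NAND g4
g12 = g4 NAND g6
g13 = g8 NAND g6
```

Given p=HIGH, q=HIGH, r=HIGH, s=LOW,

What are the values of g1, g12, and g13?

g1 = HIGH, g12 = HIGH, g13 = HIGH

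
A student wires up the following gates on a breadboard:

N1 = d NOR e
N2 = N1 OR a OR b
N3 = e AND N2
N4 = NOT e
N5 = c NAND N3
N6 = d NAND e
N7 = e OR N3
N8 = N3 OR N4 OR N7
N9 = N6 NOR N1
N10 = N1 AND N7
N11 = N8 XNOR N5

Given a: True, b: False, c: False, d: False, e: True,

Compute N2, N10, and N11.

N2 = True; N10 = False; N11 = True

N1 = d NOR e = False NOR True = False
N2 = N1 OR a OR b = False OR True OR False = True
N3 = e AND N2 = True AND True = True
N4 = NOT e = NOT True = False
N5 = c NAND N3 = False NAND True = True
N7 = e OR N3 = True OR True = True
N8 = N3 OR N4 OR N7 = True OR False OR True = True
N10 = N1 AND N7 = False AND True = False
N11 = N8 XNOR N5 = True XNOR True = True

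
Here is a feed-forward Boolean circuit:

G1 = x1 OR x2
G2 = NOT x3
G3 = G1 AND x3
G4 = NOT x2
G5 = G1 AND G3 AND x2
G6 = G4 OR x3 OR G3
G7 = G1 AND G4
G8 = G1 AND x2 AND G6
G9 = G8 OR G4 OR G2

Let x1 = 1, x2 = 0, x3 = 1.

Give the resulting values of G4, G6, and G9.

G1 = x1 OR x2 = 1 OR 0 = 1
G2 = NOT x3 = NOT 1 = 0
G3 = G1 AND x3 = 1 AND 1 = 1
G4 = NOT x2 = NOT 0 = 1
G6 = G4 OR x3 OR G3 = 1 OR 1 OR 1 = 1
G8 = G1 AND x2 AND G6 = 1 AND 0 AND 1 = 0
G9 = G8 OR G4 OR G2 = 0 OR 1 OR 0 = 1

G4 = 1  G6 = 1  G9 = 1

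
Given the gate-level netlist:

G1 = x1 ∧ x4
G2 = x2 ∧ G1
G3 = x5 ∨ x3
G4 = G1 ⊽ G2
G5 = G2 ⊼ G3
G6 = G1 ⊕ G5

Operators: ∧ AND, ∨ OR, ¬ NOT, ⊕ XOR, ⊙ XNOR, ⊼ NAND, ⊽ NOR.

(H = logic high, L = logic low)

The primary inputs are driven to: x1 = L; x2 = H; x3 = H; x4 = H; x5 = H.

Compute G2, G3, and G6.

G2 = L, G3 = H, G6 = H

G1 = x1 AND x4 = L AND H = L
G2 = x2 AND G1 = H AND L = L
G3 = x5 OR x3 = H OR H = H
G5 = G2 NAND G3 = L NAND H = H
G6 = G1 XOR G5 = L XOR H = H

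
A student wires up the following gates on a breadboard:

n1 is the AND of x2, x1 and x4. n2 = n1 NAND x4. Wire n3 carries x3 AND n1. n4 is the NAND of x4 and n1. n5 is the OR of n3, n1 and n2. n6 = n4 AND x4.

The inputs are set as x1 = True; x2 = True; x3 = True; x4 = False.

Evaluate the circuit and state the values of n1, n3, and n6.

n1 = False, n3 = False, n6 = False

n1 = x2 AND x1 AND x4 = True AND True AND False = False
n3 = x3 AND n1 = True AND False = False
n4 = x4 NAND n1 = False NAND False = True
n6 = n4 AND x4 = True AND False = False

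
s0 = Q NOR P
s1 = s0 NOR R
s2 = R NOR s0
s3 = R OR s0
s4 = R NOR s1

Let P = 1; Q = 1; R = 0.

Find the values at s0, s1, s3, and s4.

s0 = Q NOR P = 1 NOR 1 = 0
s1 = s0 NOR R = 0 NOR 0 = 1
s3 = R OR s0 = 0 OR 0 = 0
s4 = R NOR s1 = 0 NOR 1 = 0

s0 = 0; s1 = 1; s3 = 0; s4 = 0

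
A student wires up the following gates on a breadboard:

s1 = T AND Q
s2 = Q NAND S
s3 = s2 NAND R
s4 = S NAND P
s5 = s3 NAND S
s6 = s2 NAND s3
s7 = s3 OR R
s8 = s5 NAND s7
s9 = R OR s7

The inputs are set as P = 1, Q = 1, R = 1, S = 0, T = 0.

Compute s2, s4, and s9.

s2 = Q NAND S = 1 NAND 0 = 1
s3 = s2 NAND R = 1 NAND 1 = 0
s4 = S NAND P = 0 NAND 1 = 1
s7 = s3 OR R = 0 OR 1 = 1
s9 = R OR s7 = 1 OR 1 = 1

s2 = 1  s4 = 1  s9 = 1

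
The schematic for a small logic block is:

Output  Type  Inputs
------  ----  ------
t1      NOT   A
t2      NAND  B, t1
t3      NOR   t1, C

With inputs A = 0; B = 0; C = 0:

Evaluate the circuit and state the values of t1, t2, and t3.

t1 = NOT A = NOT 0 = 1
t2 = B NAND t1 = 0 NAND 1 = 1
t3 = t1 NOR C = 1 NOR 0 = 0

t1 = 1  t2 = 1  t3 = 0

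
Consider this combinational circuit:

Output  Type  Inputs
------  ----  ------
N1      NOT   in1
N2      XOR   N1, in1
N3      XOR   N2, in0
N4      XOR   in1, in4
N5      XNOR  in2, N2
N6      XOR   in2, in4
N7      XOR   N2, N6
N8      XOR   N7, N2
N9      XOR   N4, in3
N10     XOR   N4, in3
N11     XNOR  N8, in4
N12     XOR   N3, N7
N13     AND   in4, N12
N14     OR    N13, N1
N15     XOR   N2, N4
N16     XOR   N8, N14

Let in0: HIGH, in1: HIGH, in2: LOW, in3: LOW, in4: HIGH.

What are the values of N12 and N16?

N1 = NOT in1 = NOT HIGH = LOW
N2 = N1 XOR in1 = LOW XOR HIGH = HIGH
N3 = N2 XOR in0 = HIGH XOR HIGH = LOW
N6 = in2 XOR in4 = LOW XOR HIGH = HIGH
N7 = N2 XOR N6 = HIGH XOR HIGH = LOW
N8 = N7 XOR N2 = LOW XOR HIGH = HIGH
N12 = N3 XOR N7 = LOW XOR LOW = LOW
N13 = in4 AND N12 = HIGH AND LOW = LOW
N14 = N13 OR N1 = LOW OR LOW = LOW
N16 = N8 XOR N14 = HIGH XOR LOW = HIGH

N12 = LOW; N16 = HIGH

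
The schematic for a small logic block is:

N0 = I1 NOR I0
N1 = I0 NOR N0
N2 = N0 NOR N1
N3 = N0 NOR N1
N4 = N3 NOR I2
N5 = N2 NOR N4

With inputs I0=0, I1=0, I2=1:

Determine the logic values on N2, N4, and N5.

N2 = 0, N4 = 0, N5 = 1

N0 = I1 NOR I0 = 0 NOR 0 = 1
N1 = I0 NOR N0 = 0 NOR 1 = 0
N2 = N0 NOR N1 = 1 NOR 0 = 0
N3 = N0 NOR N1 = 1 NOR 0 = 0
N4 = N3 NOR I2 = 0 NOR 1 = 0
N5 = N2 NOR N4 = 0 NOR 0 = 1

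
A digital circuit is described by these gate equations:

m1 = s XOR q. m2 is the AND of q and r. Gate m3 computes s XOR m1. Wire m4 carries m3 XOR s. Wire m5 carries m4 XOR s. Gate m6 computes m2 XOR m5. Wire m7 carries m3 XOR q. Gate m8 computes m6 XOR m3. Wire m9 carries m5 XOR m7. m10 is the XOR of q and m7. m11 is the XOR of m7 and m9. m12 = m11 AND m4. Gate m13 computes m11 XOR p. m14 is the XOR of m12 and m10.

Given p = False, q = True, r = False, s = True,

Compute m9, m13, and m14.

m1 = s XOR q = True XOR True = False
m3 = s XOR m1 = True XOR False = True
m4 = m3 XOR s = True XOR True = False
m5 = m4 XOR s = False XOR True = True
m7 = m3 XOR q = True XOR True = False
m9 = m5 XOR m7 = True XOR False = True
m10 = q XOR m7 = True XOR False = True
m11 = m7 XOR m9 = False XOR True = True
m12 = m11 AND m4 = True AND False = False
m13 = m11 XOR p = True XOR False = True
m14 = m12 XOR m10 = False XOR True = True

m9 = True, m13 = True, m14 = True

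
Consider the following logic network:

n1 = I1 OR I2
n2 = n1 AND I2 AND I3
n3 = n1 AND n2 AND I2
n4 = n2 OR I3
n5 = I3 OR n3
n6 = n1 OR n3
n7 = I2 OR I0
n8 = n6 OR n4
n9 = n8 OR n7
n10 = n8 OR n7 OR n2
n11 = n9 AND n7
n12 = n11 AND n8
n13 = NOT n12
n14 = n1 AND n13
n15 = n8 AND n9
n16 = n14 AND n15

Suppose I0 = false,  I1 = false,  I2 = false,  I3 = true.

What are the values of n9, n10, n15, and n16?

n9 = true; n10 = true; n15 = true; n16 = false

n1 = I1 OR I2 = false OR false = false
n2 = n1 AND I2 AND I3 = false AND false AND true = false
n3 = n1 AND n2 AND I2 = false AND false AND false = false
n4 = n2 OR I3 = false OR true = true
n6 = n1 OR n3 = false OR false = false
n7 = I2 OR I0 = false OR false = false
n8 = n6 OR n4 = false OR true = true
n9 = n8 OR n7 = true OR false = true
n10 = n8 OR n7 OR n2 = true OR false OR false = true
n11 = n9 AND n7 = true AND false = false
n12 = n11 AND n8 = false AND true = false
n13 = NOT n12 = NOT false = true
n14 = n1 AND n13 = false AND true = false
n15 = n8 AND n9 = true AND true = true
n16 = n14 AND n15 = false AND true = false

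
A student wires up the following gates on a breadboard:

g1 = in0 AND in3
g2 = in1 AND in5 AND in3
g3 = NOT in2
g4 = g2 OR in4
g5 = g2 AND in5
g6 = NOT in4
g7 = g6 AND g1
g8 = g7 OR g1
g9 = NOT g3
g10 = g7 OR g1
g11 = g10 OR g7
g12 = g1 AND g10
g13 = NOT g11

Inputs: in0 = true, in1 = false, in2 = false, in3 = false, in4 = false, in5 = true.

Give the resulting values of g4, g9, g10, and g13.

g4 = false; g9 = false; g10 = false; g13 = true

g1 = in0 AND in3 = true AND false = false
g2 = in1 AND in5 AND in3 = false AND true AND false = false
g3 = NOT in2 = NOT false = true
g4 = g2 OR in4 = false OR false = false
g6 = NOT in4 = NOT false = true
g7 = g6 AND g1 = true AND false = false
g9 = NOT g3 = NOT true = false
g10 = g7 OR g1 = false OR false = false
g11 = g10 OR g7 = false OR false = false
g13 = NOT g11 = NOT false = true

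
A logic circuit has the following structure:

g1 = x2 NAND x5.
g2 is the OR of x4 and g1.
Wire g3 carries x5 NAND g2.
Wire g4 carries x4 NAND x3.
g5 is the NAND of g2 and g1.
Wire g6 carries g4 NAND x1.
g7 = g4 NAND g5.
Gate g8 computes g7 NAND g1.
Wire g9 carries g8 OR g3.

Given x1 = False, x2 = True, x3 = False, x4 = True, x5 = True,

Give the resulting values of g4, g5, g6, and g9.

g1 = x2 NAND x5 = True NAND True = False
g2 = x4 OR g1 = True OR False = True
g3 = x5 NAND g2 = True NAND True = False
g4 = x4 NAND x3 = True NAND False = True
g5 = g2 NAND g1 = True NAND False = True
g6 = g4 NAND x1 = True NAND False = True
g7 = g4 NAND g5 = True NAND True = False
g8 = g7 NAND g1 = False NAND False = True
g9 = g8 OR g3 = True OR False = True

g4 = True, g5 = True, g6 = True, g9 = True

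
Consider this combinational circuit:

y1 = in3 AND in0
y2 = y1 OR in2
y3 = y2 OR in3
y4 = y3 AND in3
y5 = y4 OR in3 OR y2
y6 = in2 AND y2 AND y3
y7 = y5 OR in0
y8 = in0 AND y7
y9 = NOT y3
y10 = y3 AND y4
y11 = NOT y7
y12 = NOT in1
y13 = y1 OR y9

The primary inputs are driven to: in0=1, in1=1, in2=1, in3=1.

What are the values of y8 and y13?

y1 = in3 AND in0 = 1 AND 1 = 1
y2 = y1 OR in2 = 1 OR 1 = 1
y3 = y2 OR in3 = 1 OR 1 = 1
y4 = y3 AND in3 = 1 AND 1 = 1
y5 = y4 OR in3 OR y2 = 1 OR 1 OR 1 = 1
y7 = y5 OR in0 = 1 OR 1 = 1
y8 = in0 AND y7 = 1 AND 1 = 1
y9 = NOT y3 = NOT 1 = 0
y13 = y1 OR y9 = 1 OR 0 = 1

y8 = 1; y13 = 1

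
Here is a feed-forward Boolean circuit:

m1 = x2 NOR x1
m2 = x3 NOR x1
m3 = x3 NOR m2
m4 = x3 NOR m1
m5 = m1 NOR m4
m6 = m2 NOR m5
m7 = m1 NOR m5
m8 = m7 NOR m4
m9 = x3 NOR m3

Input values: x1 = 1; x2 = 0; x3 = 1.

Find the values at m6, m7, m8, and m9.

m6 = 0, m7 = 0, m8 = 1, m9 = 0

m1 = x2 NOR x1 = 0 NOR 1 = 0
m2 = x3 NOR x1 = 1 NOR 1 = 0
m3 = x3 NOR m2 = 1 NOR 0 = 0
m4 = x3 NOR m1 = 1 NOR 0 = 0
m5 = m1 NOR m4 = 0 NOR 0 = 1
m6 = m2 NOR m5 = 0 NOR 1 = 0
m7 = m1 NOR m5 = 0 NOR 1 = 0
m8 = m7 NOR m4 = 0 NOR 0 = 1
m9 = x3 NOR m3 = 1 NOR 0 = 0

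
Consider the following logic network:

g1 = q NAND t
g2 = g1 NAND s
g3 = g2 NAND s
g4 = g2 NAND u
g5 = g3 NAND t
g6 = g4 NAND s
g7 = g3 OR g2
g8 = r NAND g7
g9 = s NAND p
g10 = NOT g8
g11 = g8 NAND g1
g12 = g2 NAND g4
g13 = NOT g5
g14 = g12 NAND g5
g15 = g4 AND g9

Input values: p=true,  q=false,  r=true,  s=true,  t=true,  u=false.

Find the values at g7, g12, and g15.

g1 = q NAND t = false NAND true = true
g2 = g1 NAND s = true NAND true = false
g3 = g2 NAND s = false NAND true = true
g4 = g2 NAND u = false NAND false = true
g7 = g3 OR g2 = true OR false = true
g9 = s NAND p = true NAND true = false
g12 = g2 NAND g4 = false NAND true = true
g15 = g4 AND g9 = true AND false = false

g7 = true, g12 = true, g15 = false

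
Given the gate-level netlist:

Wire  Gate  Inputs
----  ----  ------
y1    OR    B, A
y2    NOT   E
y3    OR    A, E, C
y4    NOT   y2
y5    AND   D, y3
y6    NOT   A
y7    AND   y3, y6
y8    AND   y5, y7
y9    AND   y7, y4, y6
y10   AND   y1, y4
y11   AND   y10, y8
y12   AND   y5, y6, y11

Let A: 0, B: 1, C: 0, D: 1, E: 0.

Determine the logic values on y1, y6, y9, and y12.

y1 = B OR A = 1 OR 0 = 1
y2 = NOT E = NOT 0 = 1
y3 = A OR E OR C = 0 OR 0 OR 0 = 0
y4 = NOT y2 = NOT 1 = 0
y5 = D AND y3 = 1 AND 0 = 0
y6 = NOT A = NOT 0 = 1
y7 = y3 AND y6 = 0 AND 1 = 0
y8 = y5 AND y7 = 0 AND 0 = 0
y9 = y7 AND y4 AND y6 = 0 AND 0 AND 1 = 0
y10 = y1 AND y4 = 1 AND 0 = 0
y11 = y10 AND y8 = 0 AND 0 = 0
y12 = y5 AND y6 AND y11 = 0 AND 1 AND 0 = 0

y1 = 1; y6 = 1; y9 = 0; y12 = 0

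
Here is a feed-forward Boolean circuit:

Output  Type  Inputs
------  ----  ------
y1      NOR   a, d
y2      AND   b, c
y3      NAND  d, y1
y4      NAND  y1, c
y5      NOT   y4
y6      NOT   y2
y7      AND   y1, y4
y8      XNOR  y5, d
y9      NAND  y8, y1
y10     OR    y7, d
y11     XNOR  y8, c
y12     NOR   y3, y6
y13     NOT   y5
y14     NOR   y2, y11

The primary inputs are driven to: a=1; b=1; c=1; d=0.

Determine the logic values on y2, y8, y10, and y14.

y1 = a NOR d = 1 NOR 0 = 0
y2 = b AND c = 1 AND 1 = 1
y4 = y1 NAND c = 0 NAND 1 = 1
y5 = NOT y4 = NOT 1 = 0
y7 = y1 AND y4 = 0 AND 1 = 0
y8 = y5 XNOR d = 0 XNOR 0 = 1
y10 = y7 OR d = 0 OR 0 = 0
y11 = y8 XNOR c = 1 XNOR 1 = 1
y14 = y2 NOR y11 = 1 NOR 1 = 0

y2 = 1  y8 = 1  y10 = 0  y14 = 0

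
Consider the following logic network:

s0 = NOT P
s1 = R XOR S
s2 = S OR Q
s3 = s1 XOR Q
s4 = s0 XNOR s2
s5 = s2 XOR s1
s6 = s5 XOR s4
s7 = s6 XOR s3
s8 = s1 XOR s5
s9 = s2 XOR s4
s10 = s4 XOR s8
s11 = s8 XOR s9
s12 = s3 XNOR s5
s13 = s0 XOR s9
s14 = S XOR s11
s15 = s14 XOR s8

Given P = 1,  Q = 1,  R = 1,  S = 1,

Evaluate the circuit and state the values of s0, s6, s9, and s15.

s0 = NOT P = NOT 1 = 0
s1 = R XOR S = 1 XOR 1 = 0
s2 = S OR Q = 1 OR 1 = 1
s4 = s0 XNOR s2 = 0 XNOR 1 = 0
s5 = s2 XOR s1 = 1 XOR 0 = 1
s6 = s5 XOR s4 = 1 XOR 0 = 1
s8 = s1 XOR s5 = 0 XOR 1 = 1
s9 = s2 XOR s4 = 1 XOR 0 = 1
s11 = s8 XOR s9 = 1 XOR 1 = 0
s14 = S XOR s11 = 1 XOR 0 = 1
s15 = s14 XOR s8 = 1 XOR 1 = 0

s0 = 0; s6 = 1; s9 = 1; s15 = 0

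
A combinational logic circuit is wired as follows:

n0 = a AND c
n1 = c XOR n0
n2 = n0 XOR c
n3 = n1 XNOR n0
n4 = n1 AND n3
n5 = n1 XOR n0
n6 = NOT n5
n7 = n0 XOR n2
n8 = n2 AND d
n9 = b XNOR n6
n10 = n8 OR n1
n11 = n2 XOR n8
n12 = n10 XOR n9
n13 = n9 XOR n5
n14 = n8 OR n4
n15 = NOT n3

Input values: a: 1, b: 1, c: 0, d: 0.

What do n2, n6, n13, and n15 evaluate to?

n2 = 0  n6 = 1  n13 = 1  n15 = 0

n0 = a AND c = 1 AND 0 = 0
n1 = c XOR n0 = 0 XOR 0 = 0
n2 = n0 XOR c = 0 XOR 0 = 0
n3 = n1 XNOR n0 = 0 XNOR 0 = 1
n5 = n1 XOR n0 = 0 XOR 0 = 0
n6 = NOT n5 = NOT 0 = 1
n9 = b XNOR n6 = 1 XNOR 1 = 1
n13 = n9 XOR n5 = 1 XOR 0 = 1
n15 = NOT n3 = NOT 1 = 0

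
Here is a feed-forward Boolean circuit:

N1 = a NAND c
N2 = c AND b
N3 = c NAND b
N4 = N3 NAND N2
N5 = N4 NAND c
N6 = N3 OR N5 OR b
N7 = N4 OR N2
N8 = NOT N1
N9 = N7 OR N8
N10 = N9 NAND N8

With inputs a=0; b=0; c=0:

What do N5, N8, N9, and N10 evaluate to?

N5 = 1; N8 = 0; N9 = 1; N10 = 1

N1 = a NAND c = 0 NAND 0 = 1
N2 = c AND b = 0 AND 0 = 0
N3 = c NAND b = 0 NAND 0 = 1
N4 = N3 NAND N2 = 1 NAND 0 = 1
N5 = N4 NAND c = 1 NAND 0 = 1
N7 = N4 OR N2 = 1 OR 0 = 1
N8 = NOT N1 = NOT 1 = 0
N9 = N7 OR N8 = 1 OR 0 = 1
N10 = N9 NAND N8 = 1 NAND 0 = 1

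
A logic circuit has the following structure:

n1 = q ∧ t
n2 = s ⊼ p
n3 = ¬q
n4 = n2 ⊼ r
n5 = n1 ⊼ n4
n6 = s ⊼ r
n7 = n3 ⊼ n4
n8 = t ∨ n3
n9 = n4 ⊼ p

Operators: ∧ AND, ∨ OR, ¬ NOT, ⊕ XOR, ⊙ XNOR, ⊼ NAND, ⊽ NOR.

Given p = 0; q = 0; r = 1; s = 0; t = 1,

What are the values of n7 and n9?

n7 = 1  n9 = 1

n2 = s NAND p = 0 NAND 0 = 1
n3 = NOT q = NOT 0 = 1
n4 = n2 NAND r = 1 NAND 1 = 0
n7 = n3 NAND n4 = 1 NAND 0 = 1
n9 = n4 NAND p = 0 NAND 0 = 1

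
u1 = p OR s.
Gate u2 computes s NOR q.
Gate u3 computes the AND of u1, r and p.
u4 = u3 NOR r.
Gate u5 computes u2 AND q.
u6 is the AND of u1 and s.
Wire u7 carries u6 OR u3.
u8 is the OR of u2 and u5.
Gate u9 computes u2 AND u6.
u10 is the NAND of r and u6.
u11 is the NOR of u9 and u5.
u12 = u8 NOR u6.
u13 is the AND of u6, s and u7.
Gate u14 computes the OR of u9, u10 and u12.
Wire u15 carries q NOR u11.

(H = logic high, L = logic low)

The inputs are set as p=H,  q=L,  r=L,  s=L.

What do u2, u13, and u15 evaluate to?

u1 = p OR s = H OR L = H
u2 = s NOR q = L NOR L = H
u3 = u1 AND r AND p = H AND L AND H = L
u5 = u2 AND q = H AND L = L
u6 = u1 AND s = H AND L = L
u7 = u6 OR u3 = L OR L = L
u9 = u2 AND u6 = H AND L = L
u11 = u9 NOR u5 = L NOR L = H
u13 = u6 AND s AND u7 = L AND L AND L = L
u15 = q NOR u11 = L NOR H = L

u2 = H; u13 = L; u15 = L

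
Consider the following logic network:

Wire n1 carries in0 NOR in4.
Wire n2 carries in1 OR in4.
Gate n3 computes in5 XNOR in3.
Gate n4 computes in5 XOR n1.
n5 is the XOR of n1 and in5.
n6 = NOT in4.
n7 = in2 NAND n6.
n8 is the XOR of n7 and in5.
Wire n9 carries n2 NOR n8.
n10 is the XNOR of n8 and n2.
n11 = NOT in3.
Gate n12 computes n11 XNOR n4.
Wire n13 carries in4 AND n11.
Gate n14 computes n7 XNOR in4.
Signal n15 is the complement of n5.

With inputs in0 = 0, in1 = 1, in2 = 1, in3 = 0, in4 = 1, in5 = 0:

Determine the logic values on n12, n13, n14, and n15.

n12 = 0, n13 = 1, n14 = 1, n15 = 1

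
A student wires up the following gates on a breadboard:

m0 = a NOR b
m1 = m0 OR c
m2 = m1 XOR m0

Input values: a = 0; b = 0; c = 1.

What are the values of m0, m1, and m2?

m0 = a NOR b = 0 NOR 0 = 1
m1 = m0 OR c = 1 OR 1 = 1
m2 = m1 XOR m0 = 1 XOR 1 = 0

m0 = 1, m1 = 1, m2 = 0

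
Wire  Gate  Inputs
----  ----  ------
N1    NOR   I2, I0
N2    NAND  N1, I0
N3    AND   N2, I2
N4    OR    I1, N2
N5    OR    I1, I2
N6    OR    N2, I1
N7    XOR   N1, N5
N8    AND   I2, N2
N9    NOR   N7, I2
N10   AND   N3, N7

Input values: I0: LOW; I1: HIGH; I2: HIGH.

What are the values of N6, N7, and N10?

N1 = I2 NOR I0 = HIGH NOR LOW = LOW
N2 = N1 NAND I0 = LOW NAND LOW = HIGH
N3 = N2 AND I2 = HIGH AND HIGH = HIGH
N5 = I1 OR I2 = HIGH OR HIGH = HIGH
N6 = N2 OR I1 = HIGH OR HIGH = HIGH
N7 = N1 XOR N5 = LOW XOR HIGH = HIGH
N10 = N3 AND N7 = HIGH AND HIGH = HIGH

N6 = HIGH, N7 = HIGH, N10 = HIGH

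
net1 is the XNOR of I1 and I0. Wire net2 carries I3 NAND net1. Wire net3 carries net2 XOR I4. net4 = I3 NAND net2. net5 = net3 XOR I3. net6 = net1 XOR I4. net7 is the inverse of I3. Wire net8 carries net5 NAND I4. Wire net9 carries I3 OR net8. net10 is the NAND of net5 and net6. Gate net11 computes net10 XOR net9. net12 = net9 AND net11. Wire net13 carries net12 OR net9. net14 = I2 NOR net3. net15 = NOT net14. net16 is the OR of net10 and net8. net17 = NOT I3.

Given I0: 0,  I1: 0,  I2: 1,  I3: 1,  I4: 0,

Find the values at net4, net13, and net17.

net4 = 1  net13 = 1  net17 = 0

net1 = I1 XNOR I0 = 0 XNOR 0 = 1
net2 = I3 NAND net1 = 1 NAND 1 = 0
net3 = net2 XOR I4 = 0 XOR 0 = 0
net4 = I3 NAND net2 = 1 NAND 0 = 1
net5 = net3 XOR I3 = 0 XOR 1 = 1
net6 = net1 XOR I4 = 1 XOR 0 = 1
net8 = net5 NAND I4 = 1 NAND 0 = 1
net9 = I3 OR net8 = 1 OR 1 = 1
net10 = net5 NAND net6 = 1 NAND 1 = 0
net11 = net10 XOR net9 = 0 XOR 1 = 1
net12 = net9 AND net11 = 1 AND 1 = 1
net13 = net12 OR net9 = 1 OR 1 = 1
net17 = NOT I3 = NOT 1 = 0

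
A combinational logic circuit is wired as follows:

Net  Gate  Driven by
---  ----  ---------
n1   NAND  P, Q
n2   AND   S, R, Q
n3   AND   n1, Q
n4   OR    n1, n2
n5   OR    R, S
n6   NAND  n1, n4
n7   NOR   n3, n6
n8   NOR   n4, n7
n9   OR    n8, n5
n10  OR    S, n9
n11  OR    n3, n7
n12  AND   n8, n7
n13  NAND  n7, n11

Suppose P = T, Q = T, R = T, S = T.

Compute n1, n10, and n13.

n1 = P NAND Q = T NAND T = F
n2 = S AND R AND Q = T AND T AND T = T
n3 = n1 AND Q = F AND T = F
n4 = n1 OR n2 = F OR T = T
n5 = R OR S = T OR T = T
n6 = n1 NAND n4 = F NAND T = T
n7 = n3 NOR n6 = F NOR T = F
n8 = n4 NOR n7 = T NOR F = F
n9 = n8 OR n5 = F OR T = T
n10 = S OR n9 = T OR T = T
n11 = n3 OR n7 = F OR F = F
n13 = n7 NAND n11 = F NAND F = T

n1 = F; n10 = T; n13 = T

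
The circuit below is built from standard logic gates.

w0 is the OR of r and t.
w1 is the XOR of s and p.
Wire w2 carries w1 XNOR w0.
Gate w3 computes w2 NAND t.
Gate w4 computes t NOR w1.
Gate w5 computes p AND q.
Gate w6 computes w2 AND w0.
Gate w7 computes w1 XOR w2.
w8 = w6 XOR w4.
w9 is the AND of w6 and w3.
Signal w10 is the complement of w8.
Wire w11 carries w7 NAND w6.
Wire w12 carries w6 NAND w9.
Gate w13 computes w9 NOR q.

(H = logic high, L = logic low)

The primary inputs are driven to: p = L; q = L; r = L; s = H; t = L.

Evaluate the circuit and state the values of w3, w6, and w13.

w0 = r OR t = L OR L = L
w1 = s XOR p = H XOR L = H
w2 = w1 XNOR w0 = H XNOR L = L
w3 = w2 NAND t = L NAND L = H
w6 = w2 AND w0 = L AND L = L
w9 = w6 AND w3 = L AND H = L
w13 = w9 NOR q = L NOR L = H

w3 = H; w6 = L; w13 = H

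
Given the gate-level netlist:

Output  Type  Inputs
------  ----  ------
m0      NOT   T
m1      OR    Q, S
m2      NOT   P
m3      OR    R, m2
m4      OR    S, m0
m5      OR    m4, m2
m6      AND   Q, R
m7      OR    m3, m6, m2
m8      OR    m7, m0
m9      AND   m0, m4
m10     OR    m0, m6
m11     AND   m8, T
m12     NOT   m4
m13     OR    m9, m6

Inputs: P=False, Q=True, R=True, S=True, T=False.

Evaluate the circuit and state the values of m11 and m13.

m0 = NOT T = NOT False = True
m2 = NOT P = NOT False = True
m3 = R OR m2 = True OR True = True
m4 = S OR m0 = True OR True = True
m6 = Q AND R = True AND True = True
m7 = m3 OR m6 OR m2 = True OR True OR True = True
m8 = m7 OR m0 = True OR True = True
m9 = m0 AND m4 = True AND True = True
m11 = m8 AND T = True AND False = False
m13 = m9 OR m6 = True OR True = True

m11 = False, m13 = True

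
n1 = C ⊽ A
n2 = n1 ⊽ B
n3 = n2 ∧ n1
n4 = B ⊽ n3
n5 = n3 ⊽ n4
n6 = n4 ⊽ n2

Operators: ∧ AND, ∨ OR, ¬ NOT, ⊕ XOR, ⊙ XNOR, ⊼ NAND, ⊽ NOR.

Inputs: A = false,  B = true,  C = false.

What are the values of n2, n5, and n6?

n2 = false, n5 = true, n6 = true

n1 = C NOR A = false NOR false = true
n2 = n1 NOR B = true NOR true = false
n3 = n2 AND n1 = false AND true = false
n4 = B NOR n3 = true NOR false = false
n5 = n3 NOR n4 = false NOR false = true
n6 = n4 NOR n2 = false NOR false = true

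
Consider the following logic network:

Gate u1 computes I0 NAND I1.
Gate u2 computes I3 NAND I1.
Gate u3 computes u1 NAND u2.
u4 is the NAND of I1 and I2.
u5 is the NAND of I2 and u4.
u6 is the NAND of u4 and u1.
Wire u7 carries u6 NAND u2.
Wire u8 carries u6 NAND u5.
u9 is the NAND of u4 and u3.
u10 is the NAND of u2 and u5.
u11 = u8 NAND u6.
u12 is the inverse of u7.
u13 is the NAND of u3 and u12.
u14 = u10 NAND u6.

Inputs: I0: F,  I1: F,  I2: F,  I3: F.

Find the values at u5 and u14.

u5 = T, u14 = T

u1 = I0 NAND I1 = F NAND F = T
u2 = I3 NAND I1 = F NAND F = T
u4 = I1 NAND I2 = F NAND F = T
u5 = I2 NAND u4 = F NAND T = T
u6 = u4 NAND u1 = T NAND T = F
u10 = u2 NAND u5 = T NAND T = F
u14 = u10 NAND u6 = F NAND F = T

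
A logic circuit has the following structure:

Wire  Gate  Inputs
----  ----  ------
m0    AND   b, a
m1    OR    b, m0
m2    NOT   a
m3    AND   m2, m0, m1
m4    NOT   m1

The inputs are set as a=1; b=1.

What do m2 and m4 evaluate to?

m2 = 0; m4 = 0

m0 = b AND a = 1 AND 1 = 1
m1 = b OR m0 = 1 OR 1 = 1
m2 = NOT a = NOT 1 = 0
m4 = NOT m1 = NOT 1 = 0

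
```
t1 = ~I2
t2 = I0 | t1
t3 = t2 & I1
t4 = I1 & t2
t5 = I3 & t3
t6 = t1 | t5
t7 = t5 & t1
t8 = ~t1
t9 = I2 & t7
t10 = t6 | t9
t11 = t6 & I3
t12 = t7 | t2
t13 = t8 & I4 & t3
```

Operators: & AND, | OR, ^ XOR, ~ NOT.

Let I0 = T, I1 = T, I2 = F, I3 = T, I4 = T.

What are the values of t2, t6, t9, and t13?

t2 = T, t6 = T, t9 = F, t13 = F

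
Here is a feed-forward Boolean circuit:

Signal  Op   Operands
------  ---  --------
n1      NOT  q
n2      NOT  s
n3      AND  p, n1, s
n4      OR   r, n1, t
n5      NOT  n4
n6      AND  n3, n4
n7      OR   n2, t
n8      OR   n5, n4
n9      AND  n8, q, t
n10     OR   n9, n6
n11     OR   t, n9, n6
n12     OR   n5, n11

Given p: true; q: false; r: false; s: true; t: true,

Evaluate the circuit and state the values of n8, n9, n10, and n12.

n8 = true; n9 = false; n10 = true; n12 = true

n1 = NOT q = NOT false = true
n3 = p AND n1 AND s = true AND true AND true = true
n4 = r OR n1 OR t = false OR true OR true = true
n5 = NOT n4 = NOT true = false
n6 = n3 AND n4 = true AND true = true
n8 = n5 OR n4 = false OR true = true
n9 = n8 AND q AND t = true AND false AND true = false
n10 = n9 OR n6 = false OR true = true
n11 = t OR n9 OR n6 = true OR false OR true = true
n12 = n5 OR n11 = false OR true = true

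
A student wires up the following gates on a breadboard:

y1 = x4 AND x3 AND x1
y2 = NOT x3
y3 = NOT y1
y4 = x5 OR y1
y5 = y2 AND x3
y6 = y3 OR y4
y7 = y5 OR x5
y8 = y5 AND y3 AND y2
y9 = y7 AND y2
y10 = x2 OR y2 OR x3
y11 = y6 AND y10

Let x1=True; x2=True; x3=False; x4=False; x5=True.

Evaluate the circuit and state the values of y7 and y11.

y7 = True  y11 = True

y1 = x4 AND x3 AND x1 = False AND False AND True = False
y2 = NOT x3 = NOT False = True
y3 = NOT y1 = NOT False = True
y4 = x5 OR y1 = True OR False = True
y5 = y2 AND x3 = True AND False = False
y6 = y3 OR y4 = True OR True = True
y7 = y5 OR x5 = False OR True = True
y10 = x2 OR y2 OR x3 = True OR True OR False = True
y11 = y6 AND y10 = True AND True = True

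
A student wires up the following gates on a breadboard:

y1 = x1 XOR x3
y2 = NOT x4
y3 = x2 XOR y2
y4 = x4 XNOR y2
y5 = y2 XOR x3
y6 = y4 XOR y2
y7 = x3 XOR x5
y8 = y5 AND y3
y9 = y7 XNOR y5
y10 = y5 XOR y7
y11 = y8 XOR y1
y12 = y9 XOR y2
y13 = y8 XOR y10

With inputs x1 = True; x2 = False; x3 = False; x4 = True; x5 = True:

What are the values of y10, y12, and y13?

y10 = True, y12 = False, y13 = True

y2 = NOT x4 = NOT True = False
y3 = x2 XOR y2 = False XOR False = False
y5 = y2 XOR x3 = False XOR False = False
y7 = x3 XOR x5 = False XOR True = True
y8 = y5 AND y3 = False AND False = False
y9 = y7 XNOR y5 = True XNOR False = False
y10 = y5 XOR y7 = False XOR True = True
y12 = y9 XOR y2 = False XOR False = False
y13 = y8 XOR y10 = False XOR True = True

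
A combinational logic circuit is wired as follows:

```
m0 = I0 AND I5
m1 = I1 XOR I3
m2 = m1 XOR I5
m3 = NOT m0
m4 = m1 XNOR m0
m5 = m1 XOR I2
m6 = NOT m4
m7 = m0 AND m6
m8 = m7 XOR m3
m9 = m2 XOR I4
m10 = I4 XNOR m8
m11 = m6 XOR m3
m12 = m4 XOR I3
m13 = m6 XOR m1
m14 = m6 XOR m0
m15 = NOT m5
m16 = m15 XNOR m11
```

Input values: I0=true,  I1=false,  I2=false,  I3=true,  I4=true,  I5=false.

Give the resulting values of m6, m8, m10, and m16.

m0 = I0 AND I5 = true AND false = false
m1 = I1 XOR I3 = false XOR true = true
m3 = NOT m0 = NOT false = true
m4 = m1 XNOR m0 = true XNOR false = false
m5 = m1 XOR I2 = true XOR false = true
m6 = NOT m4 = NOT false = true
m7 = m0 AND m6 = false AND true = false
m8 = m7 XOR m3 = false XOR true = true
m10 = I4 XNOR m8 = true XNOR true = true
m11 = m6 XOR m3 = true XOR true = false
m15 = NOT m5 = NOT true = false
m16 = m15 XNOR m11 = false XNOR false = true

m6 = true, m8 = true, m10 = true, m16 = true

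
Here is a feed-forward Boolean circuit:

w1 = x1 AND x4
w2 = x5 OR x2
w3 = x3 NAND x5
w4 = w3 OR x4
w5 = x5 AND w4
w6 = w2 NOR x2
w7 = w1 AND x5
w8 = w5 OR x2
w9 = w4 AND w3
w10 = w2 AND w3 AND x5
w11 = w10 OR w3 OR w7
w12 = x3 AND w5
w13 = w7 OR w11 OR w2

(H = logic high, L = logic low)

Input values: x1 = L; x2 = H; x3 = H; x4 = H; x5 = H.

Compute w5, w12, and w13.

w5 = H, w12 = H, w13 = H

w1 = x1 AND x4 = L AND H = L
w2 = x5 OR x2 = H OR H = H
w3 = x3 NAND x5 = H NAND H = L
w4 = w3 OR x4 = L OR H = H
w5 = x5 AND w4 = H AND H = H
w7 = w1 AND x5 = L AND H = L
w10 = w2 AND w3 AND x5 = H AND L AND H = L
w11 = w10 OR w3 OR w7 = L OR L OR L = L
w12 = x3 AND w5 = H AND H = H
w13 = w7 OR w11 OR w2 = L OR L OR H = H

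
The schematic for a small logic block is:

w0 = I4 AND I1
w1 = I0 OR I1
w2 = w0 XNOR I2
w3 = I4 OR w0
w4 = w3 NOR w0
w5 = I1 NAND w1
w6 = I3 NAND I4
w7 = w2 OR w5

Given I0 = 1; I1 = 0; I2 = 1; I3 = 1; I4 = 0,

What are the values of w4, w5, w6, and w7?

w4 = 1; w5 = 1; w6 = 1; w7 = 1

w0 = I4 AND I1 = 0 AND 0 = 0
w1 = I0 OR I1 = 1 OR 0 = 1
w2 = w0 XNOR I2 = 0 XNOR 1 = 0
w3 = I4 OR w0 = 0 OR 0 = 0
w4 = w3 NOR w0 = 0 NOR 0 = 1
w5 = I1 NAND w1 = 0 NAND 1 = 1
w6 = I3 NAND I4 = 1 NAND 0 = 1
w7 = w2 OR w5 = 0 OR 1 = 1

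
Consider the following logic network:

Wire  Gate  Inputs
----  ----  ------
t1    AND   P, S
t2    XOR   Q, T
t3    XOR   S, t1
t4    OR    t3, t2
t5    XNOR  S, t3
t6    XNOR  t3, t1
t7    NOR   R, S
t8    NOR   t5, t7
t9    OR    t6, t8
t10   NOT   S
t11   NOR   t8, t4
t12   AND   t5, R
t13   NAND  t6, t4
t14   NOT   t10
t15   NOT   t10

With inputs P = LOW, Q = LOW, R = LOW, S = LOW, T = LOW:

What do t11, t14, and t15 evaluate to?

t11 = HIGH, t14 = LOW, t15 = LOW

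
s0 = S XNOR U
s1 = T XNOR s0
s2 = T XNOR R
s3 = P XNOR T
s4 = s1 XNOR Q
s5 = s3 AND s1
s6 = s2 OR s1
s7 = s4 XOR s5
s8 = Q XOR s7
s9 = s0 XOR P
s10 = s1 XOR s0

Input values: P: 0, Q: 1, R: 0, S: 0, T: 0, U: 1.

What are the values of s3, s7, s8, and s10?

s3 = 1, s7 = 0, s8 = 1, s10 = 1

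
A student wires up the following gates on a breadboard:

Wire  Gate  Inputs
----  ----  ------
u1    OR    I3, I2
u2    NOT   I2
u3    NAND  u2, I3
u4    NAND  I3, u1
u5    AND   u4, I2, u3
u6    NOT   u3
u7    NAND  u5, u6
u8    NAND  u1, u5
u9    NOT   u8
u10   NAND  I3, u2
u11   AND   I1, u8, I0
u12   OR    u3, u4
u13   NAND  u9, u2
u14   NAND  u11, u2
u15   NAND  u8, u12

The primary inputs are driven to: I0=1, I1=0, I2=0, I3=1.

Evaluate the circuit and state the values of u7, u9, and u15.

u1 = I3 OR I2 = 1 OR 0 = 1
u2 = NOT I2 = NOT 0 = 1
u3 = u2 NAND I3 = 1 NAND 1 = 0
u4 = I3 NAND u1 = 1 NAND 1 = 0
u5 = u4 AND I2 AND u3 = 0 AND 0 AND 0 = 0
u6 = NOT u3 = NOT 0 = 1
u7 = u5 NAND u6 = 0 NAND 1 = 1
u8 = u1 NAND u5 = 1 NAND 0 = 1
u9 = NOT u8 = NOT 1 = 0
u12 = u3 OR u4 = 0 OR 0 = 0
u15 = u8 NAND u12 = 1 NAND 0 = 1

u7 = 1, u9 = 0, u15 = 1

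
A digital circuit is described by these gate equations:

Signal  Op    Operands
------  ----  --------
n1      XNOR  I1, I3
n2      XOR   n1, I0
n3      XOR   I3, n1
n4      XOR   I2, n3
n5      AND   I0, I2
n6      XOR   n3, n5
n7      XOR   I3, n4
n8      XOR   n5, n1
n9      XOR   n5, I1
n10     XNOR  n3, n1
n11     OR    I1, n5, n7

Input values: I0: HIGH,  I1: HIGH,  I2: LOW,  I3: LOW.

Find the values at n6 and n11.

n6 = LOW  n11 = HIGH

n1 = I1 XNOR I3 = HIGH XNOR LOW = LOW
n3 = I3 XOR n1 = LOW XOR LOW = LOW
n4 = I2 XOR n3 = LOW XOR LOW = LOW
n5 = I0 AND I2 = HIGH AND LOW = LOW
n6 = n3 XOR n5 = LOW XOR LOW = LOW
n7 = I3 XOR n4 = LOW XOR LOW = LOW
n11 = I1 OR n5 OR n7 = HIGH OR LOW OR LOW = HIGH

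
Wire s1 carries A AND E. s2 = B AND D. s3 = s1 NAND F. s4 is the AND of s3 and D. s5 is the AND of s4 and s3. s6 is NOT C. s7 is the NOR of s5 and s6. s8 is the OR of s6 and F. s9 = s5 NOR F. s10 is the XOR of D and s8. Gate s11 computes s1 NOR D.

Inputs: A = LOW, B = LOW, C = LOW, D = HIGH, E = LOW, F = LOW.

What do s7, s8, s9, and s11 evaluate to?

s1 = A AND E = LOW AND LOW = LOW
s3 = s1 NAND F = LOW NAND LOW = HIGH
s4 = s3 AND D = HIGH AND HIGH = HIGH
s5 = s4 AND s3 = HIGH AND HIGH = HIGH
s6 = NOT C = NOT LOW = HIGH
s7 = s5 NOR s6 = HIGH NOR HIGH = LOW
s8 = s6 OR F = HIGH OR LOW = HIGH
s9 = s5 NOR F = HIGH NOR LOW = LOW
s11 = s1 NOR D = LOW NOR HIGH = LOW

s7 = LOW  s8 = HIGH  s9 = LOW  s11 = LOW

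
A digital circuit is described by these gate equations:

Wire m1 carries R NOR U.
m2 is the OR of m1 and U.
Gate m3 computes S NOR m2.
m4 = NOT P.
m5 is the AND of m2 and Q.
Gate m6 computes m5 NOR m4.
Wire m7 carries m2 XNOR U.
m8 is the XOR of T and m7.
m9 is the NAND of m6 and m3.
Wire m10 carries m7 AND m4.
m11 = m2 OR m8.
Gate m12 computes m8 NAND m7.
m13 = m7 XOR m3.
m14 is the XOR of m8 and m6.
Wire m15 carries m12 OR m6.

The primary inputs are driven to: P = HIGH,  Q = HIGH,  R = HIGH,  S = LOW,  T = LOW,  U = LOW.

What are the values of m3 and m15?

m1 = R NOR U = HIGH NOR LOW = LOW
m2 = m1 OR U = LOW OR LOW = LOW
m3 = S NOR m2 = LOW NOR LOW = HIGH
m4 = NOT P = NOT HIGH = LOW
m5 = m2 AND Q = LOW AND HIGH = LOW
m6 = m5 NOR m4 = LOW NOR LOW = HIGH
m7 = m2 XNOR U = LOW XNOR LOW = HIGH
m8 = T XOR m7 = LOW XOR HIGH = HIGH
m12 = m8 NAND m7 = HIGH NAND HIGH = LOW
m15 = m12 OR m6 = LOW OR HIGH = HIGH

m3 = HIGH; m15 = HIGH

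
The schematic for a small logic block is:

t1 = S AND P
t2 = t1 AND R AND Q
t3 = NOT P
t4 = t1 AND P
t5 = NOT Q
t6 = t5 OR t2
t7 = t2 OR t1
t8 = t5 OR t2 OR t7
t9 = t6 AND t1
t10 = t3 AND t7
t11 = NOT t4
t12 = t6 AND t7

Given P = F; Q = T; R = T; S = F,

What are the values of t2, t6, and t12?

t1 = S AND P = F AND F = F
t2 = t1 AND R AND Q = F AND T AND T = F
t5 = NOT Q = NOT T = F
t6 = t5 OR t2 = F OR F = F
t7 = t2 OR t1 = F OR F = F
t12 = t6 AND t7 = F AND F = F

t2 = F, t6 = F, t12 = F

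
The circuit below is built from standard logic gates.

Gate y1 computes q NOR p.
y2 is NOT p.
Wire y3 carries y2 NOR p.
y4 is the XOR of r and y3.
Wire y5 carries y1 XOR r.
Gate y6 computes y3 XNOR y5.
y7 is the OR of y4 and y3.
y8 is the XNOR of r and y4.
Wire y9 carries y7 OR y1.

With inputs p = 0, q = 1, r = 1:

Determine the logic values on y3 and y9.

y3 = 0, y9 = 1

y1 = q NOR p = 1 NOR 0 = 0
y2 = NOT p = NOT 0 = 1
y3 = y2 NOR p = 1 NOR 0 = 0
y4 = r XOR y3 = 1 XOR 0 = 1
y7 = y4 OR y3 = 1 OR 0 = 1
y9 = y7 OR y1 = 1 OR 0 = 1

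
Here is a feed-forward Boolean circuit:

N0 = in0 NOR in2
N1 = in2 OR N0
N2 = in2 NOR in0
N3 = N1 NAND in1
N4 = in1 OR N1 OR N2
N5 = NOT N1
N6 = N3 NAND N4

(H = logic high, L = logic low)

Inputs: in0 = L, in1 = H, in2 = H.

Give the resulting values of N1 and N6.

N1 = H, N6 = H

N0 = in0 NOR in2 = L NOR H = L
N1 = in2 OR N0 = H OR L = H
N2 = in2 NOR in0 = H NOR L = L
N3 = N1 NAND in1 = H NAND H = L
N4 = in1 OR N1 OR N2 = H OR H OR L = H
N6 = N3 NAND N4 = L NAND H = H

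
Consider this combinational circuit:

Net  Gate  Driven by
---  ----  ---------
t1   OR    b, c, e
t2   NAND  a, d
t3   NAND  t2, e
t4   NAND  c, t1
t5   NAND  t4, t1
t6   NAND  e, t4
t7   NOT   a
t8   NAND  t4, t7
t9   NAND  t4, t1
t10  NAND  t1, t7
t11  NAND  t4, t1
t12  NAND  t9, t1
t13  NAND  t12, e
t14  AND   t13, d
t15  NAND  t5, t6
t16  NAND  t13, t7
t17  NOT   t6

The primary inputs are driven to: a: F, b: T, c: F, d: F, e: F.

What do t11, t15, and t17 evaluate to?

t1 = b OR c OR e = T OR F OR F = T
t4 = c NAND t1 = F NAND T = T
t5 = t4 NAND t1 = T NAND T = F
t6 = e NAND t4 = F NAND T = T
t11 = t4 NAND t1 = T NAND T = F
t15 = t5 NAND t6 = F NAND T = T
t17 = NOT t6 = NOT T = F

t11 = F  t15 = T  t17 = F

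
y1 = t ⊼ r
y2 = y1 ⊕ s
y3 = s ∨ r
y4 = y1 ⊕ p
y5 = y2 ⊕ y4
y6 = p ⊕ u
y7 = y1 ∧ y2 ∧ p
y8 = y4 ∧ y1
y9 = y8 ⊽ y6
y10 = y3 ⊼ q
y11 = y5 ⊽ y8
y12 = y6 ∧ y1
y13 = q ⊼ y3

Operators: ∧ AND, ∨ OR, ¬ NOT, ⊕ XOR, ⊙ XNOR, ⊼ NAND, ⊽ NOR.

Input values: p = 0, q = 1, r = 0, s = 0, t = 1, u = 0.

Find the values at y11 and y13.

y1 = t NAND r = 1 NAND 0 = 1
y2 = y1 XOR s = 1 XOR 0 = 1
y3 = s OR r = 0 OR 0 = 0
y4 = y1 XOR p = 1 XOR 0 = 1
y5 = y2 XOR y4 = 1 XOR 1 = 0
y8 = y4 AND y1 = 1 AND 1 = 1
y11 = y5 NOR y8 = 0 NOR 1 = 0
y13 = q NAND y3 = 1 NAND 0 = 1

y11 = 0  y13 = 1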